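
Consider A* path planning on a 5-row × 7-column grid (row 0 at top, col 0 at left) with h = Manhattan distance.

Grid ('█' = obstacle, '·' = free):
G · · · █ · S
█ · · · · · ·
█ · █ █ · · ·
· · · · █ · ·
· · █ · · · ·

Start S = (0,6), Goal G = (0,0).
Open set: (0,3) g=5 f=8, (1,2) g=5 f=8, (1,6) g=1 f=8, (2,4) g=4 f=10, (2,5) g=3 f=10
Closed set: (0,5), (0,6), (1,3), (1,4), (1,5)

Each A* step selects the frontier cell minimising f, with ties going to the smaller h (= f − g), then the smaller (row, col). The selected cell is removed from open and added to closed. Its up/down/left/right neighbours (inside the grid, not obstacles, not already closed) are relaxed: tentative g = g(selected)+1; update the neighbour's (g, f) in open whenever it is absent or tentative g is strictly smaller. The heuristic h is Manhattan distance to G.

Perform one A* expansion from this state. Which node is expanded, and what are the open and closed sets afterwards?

expanded=(0,3); open=[(0,2) g=6 f=8, (1,2) g=5 f=8, (1,6) g=1 f=8, (2,4) g=4 f=10, (2,5) g=3 f=10]; closed=[(0,3), (0,5), (0,6), (1,3), (1,4), (1,5)]

step 1: expand (0,3) (f=8, h=3) → closed; open now [(0,2) g=6 f=8, (1,2) g=5 f=8, (1,6) g=1 f=8, (2,4) g=4 f=10, (2,5) g=3 f=10]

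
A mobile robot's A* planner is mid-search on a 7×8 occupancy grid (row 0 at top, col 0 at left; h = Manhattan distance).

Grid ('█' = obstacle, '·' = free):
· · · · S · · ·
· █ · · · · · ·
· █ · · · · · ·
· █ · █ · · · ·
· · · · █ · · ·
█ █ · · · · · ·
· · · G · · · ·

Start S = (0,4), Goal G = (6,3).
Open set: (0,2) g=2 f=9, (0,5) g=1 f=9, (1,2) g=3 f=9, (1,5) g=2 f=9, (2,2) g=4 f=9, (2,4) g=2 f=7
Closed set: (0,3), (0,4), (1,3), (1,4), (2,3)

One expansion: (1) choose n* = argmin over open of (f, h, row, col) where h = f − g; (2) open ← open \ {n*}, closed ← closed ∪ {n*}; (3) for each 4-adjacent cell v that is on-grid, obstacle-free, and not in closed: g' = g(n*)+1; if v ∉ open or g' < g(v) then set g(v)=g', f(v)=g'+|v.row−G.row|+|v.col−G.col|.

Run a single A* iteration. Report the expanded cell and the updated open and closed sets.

step 1: expand (2,4) (f=7, h=5) → closed; open now [(0,2) g=2 f=9, (0,5) g=1 f=9, (1,2) g=3 f=9, (1,5) g=2 f=9, (2,2) g=4 f=9, (2,5) g=3 f=9, (3,4) g=3 f=7]

expanded=(2,4); open=[(0,2) g=2 f=9, (0,5) g=1 f=9, (1,2) g=3 f=9, (1,5) g=2 f=9, (2,2) g=4 f=9, (2,5) g=3 f=9, (3,4) g=3 f=7]; closed=[(0,3), (0,4), (1,3), (1,4), (2,3), (2,4)]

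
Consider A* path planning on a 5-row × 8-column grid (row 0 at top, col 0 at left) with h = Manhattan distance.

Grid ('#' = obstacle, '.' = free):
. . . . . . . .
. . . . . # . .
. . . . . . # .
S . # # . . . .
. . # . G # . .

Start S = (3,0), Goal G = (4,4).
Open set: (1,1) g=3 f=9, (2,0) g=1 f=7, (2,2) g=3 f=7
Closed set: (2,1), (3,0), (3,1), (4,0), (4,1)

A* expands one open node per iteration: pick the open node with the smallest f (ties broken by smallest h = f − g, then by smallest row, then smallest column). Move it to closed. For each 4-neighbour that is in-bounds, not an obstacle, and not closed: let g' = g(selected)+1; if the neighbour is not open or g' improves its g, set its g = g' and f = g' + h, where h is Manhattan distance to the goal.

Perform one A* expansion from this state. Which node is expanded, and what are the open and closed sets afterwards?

expanded=(2,2); open=[(1,1) g=3 f=9, (1,2) g=4 f=9, (2,0) g=1 f=7, (2,3) g=4 f=7]; closed=[(2,1), (2,2), (3,0), (3,1), (4,0), (4,1)]

step 1: expand (2,2) (f=7, h=4) → closed; open now [(1,1) g=3 f=9, (1,2) g=4 f=9, (2,0) g=1 f=7, (2,3) g=4 f=7]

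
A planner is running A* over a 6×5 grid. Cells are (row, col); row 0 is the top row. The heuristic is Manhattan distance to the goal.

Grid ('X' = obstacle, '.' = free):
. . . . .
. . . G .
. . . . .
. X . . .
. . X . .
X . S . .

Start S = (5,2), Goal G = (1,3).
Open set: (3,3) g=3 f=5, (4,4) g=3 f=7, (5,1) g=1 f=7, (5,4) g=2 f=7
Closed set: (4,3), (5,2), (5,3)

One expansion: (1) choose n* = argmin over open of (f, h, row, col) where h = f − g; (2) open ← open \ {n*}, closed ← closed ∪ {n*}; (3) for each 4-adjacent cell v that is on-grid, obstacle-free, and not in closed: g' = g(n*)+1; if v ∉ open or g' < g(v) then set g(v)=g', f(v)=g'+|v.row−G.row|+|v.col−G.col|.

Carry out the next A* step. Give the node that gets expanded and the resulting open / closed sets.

expanded=(3,3); open=[(2,3) g=4 f=5, (3,2) g=4 f=7, (3,4) g=4 f=7, (4,4) g=3 f=7, (5,1) g=1 f=7, (5,4) g=2 f=7]; closed=[(3,3), (4,3), (5,2), (5,3)]

step 1: expand (3,3) (f=5, h=2) → closed; open now [(2,3) g=4 f=5, (3,2) g=4 f=7, (3,4) g=4 f=7, (4,4) g=3 f=7, (5,1) g=1 f=7, (5,4) g=2 f=7]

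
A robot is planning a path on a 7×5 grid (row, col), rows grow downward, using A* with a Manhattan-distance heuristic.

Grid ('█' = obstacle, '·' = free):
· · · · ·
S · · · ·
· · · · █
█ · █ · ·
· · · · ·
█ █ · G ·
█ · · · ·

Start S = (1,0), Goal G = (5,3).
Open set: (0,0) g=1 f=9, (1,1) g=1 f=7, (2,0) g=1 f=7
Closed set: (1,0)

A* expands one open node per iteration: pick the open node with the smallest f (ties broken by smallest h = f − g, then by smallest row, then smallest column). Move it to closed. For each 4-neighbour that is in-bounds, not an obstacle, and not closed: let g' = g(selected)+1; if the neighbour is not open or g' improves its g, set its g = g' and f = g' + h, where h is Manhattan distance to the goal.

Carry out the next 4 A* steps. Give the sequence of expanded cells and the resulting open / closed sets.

step 1: expand (1,1) (f=7, h=6) → closed; open now [(0,0) g=1 f=9, (0,1) g=2 f=9, (1,2) g=2 f=7, (2,0) g=1 f=7, (2,1) g=2 f=7]
step 2: expand (1,2) (f=7, h=5) → closed; open now [(0,0) g=1 f=9, (0,1) g=2 f=9, (0,2) g=3 f=9, (1,3) g=3 f=7, (2,0) g=1 f=7, (2,1) g=2 f=7, (2,2) g=3 f=7]
step 3: expand (1,3) (f=7, h=4) → closed; open now [(0,0) g=1 f=9, (0,1) g=2 f=9, (0,2) g=3 f=9, (0,3) g=4 f=9, (1,4) g=4 f=9, (2,0) g=1 f=7, (2,1) g=2 f=7, (2,2) g=3 f=7, (2,3) g=4 f=7]
step 4: expand (2,3) (f=7, h=3) → closed; open now [(0,0) g=1 f=9, (0,1) g=2 f=9, (0,2) g=3 f=9, (0,3) g=4 f=9, (1,4) g=4 f=9, (2,0) g=1 f=7, (2,1) g=2 f=7, (2,2) g=3 f=7, (3,3) g=5 f=7]

order=[(1,1) → (1,2) → (1,3) → (2,3)]; open=[(0,0) g=1 f=9, (0,1) g=2 f=9, (0,2) g=3 f=9, (0,3) g=4 f=9, (1,4) g=4 f=9, (2,0) g=1 f=7, (2,1) g=2 f=7, (2,2) g=3 f=7, (3,3) g=5 f=7]; closed=[(1,0), (1,1), (1,2), (1,3), (2,3)]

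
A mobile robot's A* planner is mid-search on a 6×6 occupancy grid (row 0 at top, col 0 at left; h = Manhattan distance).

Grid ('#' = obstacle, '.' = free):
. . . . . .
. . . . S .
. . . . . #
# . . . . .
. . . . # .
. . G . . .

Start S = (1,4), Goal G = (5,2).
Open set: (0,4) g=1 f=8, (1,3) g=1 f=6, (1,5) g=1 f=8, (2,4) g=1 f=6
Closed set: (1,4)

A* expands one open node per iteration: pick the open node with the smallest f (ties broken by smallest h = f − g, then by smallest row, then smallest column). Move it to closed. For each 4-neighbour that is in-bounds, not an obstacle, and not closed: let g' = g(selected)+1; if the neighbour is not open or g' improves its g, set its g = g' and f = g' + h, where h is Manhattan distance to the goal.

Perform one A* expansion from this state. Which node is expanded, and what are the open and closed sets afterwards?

step 1: expand (1,3) (f=6, h=5) → closed; open now [(0,3) g=2 f=8, (0,4) g=1 f=8, (1,2) g=2 f=6, (1,5) g=1 f=8, (2,3) g=2 f=6, (2,4) g=1 f=6]

expanded=(1,3); open=[(0,3) g=2 f=8, (0,4) g=1 f=8, (1,2) g=2 f=6, (1,5) g=1 f=8, (2,3) g=2 f=6, (2,4) g=1 f=6]; closed=[(1,3), (1,4)]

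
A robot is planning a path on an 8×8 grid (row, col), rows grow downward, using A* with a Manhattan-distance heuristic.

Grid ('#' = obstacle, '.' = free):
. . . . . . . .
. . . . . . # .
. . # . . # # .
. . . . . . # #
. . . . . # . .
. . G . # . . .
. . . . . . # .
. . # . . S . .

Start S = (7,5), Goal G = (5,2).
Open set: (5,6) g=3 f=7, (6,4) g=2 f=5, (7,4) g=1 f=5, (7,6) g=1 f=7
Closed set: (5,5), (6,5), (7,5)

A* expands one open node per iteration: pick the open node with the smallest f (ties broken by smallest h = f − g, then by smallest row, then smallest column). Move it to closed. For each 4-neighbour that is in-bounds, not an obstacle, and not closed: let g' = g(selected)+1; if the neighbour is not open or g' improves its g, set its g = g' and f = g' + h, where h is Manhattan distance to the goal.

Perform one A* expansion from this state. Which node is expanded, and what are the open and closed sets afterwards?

step 1: expand (6,4) (f=5, h=3) → closed; open now [(5,6) g=3 f=7, (6,3) g=3 f=5, (7,4) g=1 f=5, (7,6) g=1 f=7]

expanded=(6,4); open=[(5,6) g=3 f=7, (6,3) g=3 f=5, (7,4) g=1 f=5, (7,6) g=1 f=7]; closed=[(5,5), (6,4), (6,5), (7,5)]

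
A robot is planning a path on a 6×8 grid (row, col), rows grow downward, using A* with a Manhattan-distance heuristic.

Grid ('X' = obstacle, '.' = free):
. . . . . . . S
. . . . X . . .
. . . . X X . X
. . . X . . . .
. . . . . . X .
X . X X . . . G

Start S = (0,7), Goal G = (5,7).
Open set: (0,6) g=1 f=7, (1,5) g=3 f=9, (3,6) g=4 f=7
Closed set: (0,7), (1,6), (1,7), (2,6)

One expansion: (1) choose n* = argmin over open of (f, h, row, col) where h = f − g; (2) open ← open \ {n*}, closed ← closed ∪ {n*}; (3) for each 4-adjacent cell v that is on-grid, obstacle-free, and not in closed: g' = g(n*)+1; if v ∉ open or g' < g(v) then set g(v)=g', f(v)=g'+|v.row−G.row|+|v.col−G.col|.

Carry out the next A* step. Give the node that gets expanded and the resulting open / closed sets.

expanded=(3,6); open=[(0,6) g=1 f=7, (1,5) g=3 f=9, (3,5) g=5 f=9, (3,7) g=5 f=7]; closed=[(0,7), (1,6), (1,7), (2,6), (3,6)]

step 1: expand (3,6) (f=7, h=3) → closed; open now [(0,6) g=1 f=7, (1,5) g=3 f=9, (3,5) g=5 f=9, (3,7) g=5 f=7]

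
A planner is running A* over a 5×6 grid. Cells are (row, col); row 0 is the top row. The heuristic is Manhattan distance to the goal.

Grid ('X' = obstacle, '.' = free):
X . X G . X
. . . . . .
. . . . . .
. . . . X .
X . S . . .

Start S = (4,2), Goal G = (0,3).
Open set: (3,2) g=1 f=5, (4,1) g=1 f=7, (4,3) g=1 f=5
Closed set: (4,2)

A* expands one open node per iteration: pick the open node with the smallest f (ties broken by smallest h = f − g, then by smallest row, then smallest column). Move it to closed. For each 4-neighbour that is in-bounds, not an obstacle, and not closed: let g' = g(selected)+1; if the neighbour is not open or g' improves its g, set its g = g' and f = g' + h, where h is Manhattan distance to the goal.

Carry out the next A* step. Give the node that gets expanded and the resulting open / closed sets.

step 1: expand (3,2) (f=5, h=4) → closed; open now [(2,2) g=2 f=5, (3,1) g=2 f=7, (3,3) g=2 f=5, (4,1) g=1 f=7, (4,3) g=1 f=5]

expanded=(3,2); open=[(2,2) g=2 f=5, (3,1) g=2 f=7, (3,3) g=2 f=5, (4,1) g=1 f=7, (4,3) g=1 f=5]; closed=[(3,2), (4,2)]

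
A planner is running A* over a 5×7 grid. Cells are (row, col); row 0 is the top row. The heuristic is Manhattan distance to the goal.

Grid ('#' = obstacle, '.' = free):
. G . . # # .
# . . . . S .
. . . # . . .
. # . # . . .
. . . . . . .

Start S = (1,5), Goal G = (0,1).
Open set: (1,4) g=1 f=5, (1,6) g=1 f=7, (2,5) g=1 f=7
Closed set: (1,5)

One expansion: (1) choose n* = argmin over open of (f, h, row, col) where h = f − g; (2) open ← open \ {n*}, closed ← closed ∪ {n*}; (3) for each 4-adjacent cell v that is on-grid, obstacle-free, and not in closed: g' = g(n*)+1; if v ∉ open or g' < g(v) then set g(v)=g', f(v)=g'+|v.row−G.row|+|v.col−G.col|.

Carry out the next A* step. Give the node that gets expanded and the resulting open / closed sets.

step 1: expand (1,4) (f=5, h=4) → closed; open now [(1,3) g=2 f=5, (1,6) g=1 f=7, (2,4) g=2 f=7, (2,5) g=1 f=7]

expanded=(1,4); open=[(1,3) g=2 f=5, (1,6) g=1 f=7, (2,4) g=2 f=7, (2,5) g=1 f=7]; closed=[(1,4), (1,5)]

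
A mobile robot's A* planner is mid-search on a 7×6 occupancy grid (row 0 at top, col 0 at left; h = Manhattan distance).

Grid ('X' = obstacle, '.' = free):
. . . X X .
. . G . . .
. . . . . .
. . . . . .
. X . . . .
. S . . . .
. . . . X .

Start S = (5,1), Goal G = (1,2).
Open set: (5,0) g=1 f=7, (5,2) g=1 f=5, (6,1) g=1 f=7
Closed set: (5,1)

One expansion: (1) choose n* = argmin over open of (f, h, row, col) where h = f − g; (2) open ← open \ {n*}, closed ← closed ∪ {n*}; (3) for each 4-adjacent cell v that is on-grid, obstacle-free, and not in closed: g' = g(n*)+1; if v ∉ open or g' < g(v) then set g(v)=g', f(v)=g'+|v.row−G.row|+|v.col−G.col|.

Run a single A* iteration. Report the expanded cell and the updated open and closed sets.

expanded=(5,2); open=[(4,2) g=2 f=5, (5,0) g=1 f=7, (5,3) g=2 f=7, (6,1) g=1 f=7, (6,2) g=2 f=7]; closed=[(5,1), (5,2)]

step 1: expand (5,2) (f=5, h=4) → closed; open now [(4,2) g=2 f=5, (5,0) g=1 f=7, (5,3) g=2 f=7, (6,1) g=1 f=7, (6,2) g=2 f=7]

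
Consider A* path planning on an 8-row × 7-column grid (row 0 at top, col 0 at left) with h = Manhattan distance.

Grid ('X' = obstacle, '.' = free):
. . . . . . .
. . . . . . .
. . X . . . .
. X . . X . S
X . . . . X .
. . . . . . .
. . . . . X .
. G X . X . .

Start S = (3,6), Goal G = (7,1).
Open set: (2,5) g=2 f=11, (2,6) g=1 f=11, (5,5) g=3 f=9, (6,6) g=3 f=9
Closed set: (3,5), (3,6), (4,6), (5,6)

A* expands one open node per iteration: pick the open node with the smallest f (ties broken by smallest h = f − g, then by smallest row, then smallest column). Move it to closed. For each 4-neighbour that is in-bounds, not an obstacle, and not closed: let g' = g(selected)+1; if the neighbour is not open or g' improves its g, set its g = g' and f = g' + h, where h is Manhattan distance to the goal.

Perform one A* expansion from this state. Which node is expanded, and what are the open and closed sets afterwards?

step 1: expand (5,5) (f=9, h=6) → closed; open now [(2,5) g=2 f=11, (2,6) g=1 f=11, (5,4) g=4 f=9, (6,6) g=3 f=9]

expanded=(5,5); open=[(2,5) g=2 f=11, (2,6) g=1 f=11, (5,4) g=4 f=9, (6,6) g=3 f=9]; closed=[(3,5), (3,6), (4,6), (5,5), (5,6)]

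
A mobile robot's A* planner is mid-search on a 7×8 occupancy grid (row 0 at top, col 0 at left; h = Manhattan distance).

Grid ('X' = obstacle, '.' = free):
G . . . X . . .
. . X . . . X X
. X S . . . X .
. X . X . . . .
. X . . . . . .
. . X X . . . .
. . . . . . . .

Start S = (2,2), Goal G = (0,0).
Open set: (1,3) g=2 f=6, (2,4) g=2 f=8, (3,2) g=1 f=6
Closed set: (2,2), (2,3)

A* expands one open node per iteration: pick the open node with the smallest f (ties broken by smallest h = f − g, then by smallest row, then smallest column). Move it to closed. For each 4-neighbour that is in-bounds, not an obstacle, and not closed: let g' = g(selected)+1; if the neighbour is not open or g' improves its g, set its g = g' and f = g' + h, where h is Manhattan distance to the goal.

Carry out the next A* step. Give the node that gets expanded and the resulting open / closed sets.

expanded=(1,3); open=[(0,3) g=3 f=6, (1,4) g=3 f=8, (2,4) g=2 f=8, (3,2) g=1 f=6]; closed=[(1,3), (2,2), (2,3)]

step 1: expand (1,3) (f=6, h=4) → closed; open now [(0,3) g=3 f=6, (1,4) g=3 f=8, (2,4) g=2 f=8, (3,2) g=1 f=6]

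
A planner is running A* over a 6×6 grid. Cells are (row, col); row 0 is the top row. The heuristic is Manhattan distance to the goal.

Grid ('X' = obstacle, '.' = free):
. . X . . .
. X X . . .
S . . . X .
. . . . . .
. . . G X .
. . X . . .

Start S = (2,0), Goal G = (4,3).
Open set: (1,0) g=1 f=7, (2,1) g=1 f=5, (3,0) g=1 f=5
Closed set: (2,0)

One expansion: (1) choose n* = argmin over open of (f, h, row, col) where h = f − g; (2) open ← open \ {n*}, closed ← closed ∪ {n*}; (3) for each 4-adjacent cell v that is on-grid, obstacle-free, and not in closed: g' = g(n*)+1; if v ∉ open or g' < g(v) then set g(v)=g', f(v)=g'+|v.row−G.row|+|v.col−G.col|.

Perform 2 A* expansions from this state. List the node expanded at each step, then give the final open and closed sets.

order=[(2,1) → (2,2)]; open=[(1,0) g=1 f=7, (2,3) g=3 f=5, (3,0) g=1 f=5, (3,1) g=2 f=5, (3,2) g=3 f=5]; closed=[(2,0), (2,1), (2,2)]

step 1: expand (2,1) (f=5, h=4) → closed; open now [(1,0) g=1 f=7, (2,2) g=2 f=5, (3,0) g=1 f=5, (3,1) g=2 f=5]
step 2: expand (2,2) (f=5, h=3) → closed; open now [(1,0) g=1 f=7, (2,3) g=3 f=5, (3,0) g=1 f=5, (3,1) g=2 f=5, (3,2) g=3 f=5]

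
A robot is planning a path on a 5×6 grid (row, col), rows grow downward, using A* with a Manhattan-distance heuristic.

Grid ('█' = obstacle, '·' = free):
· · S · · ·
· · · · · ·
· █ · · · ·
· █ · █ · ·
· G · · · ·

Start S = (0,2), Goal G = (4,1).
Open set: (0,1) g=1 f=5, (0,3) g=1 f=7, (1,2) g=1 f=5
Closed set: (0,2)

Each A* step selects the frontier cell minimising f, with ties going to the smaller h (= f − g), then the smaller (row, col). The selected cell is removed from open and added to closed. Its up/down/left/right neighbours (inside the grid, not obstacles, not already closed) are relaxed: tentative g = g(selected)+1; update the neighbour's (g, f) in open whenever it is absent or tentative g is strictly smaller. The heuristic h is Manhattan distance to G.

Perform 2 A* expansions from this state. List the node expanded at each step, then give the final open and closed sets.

step 1: expand (0,1) (f=5, h=4) → closed; open now [(0,0) g=2 f=7, (0,3) g=1 f=7, (1,1) g=2 f=5, (1,2) g=1 f=5]
step 2: expand (1,1) (f=5, h=3) → closed; open now [(0,0) g=2 f=7, (0,3) g=1 f=7, (1,0) g=3 f=7, (1,2) g=1 f=5]

order=[(0,1) → (1,1)]; open=[(0,0) g=2 f=7, (0,3) g=1 f=7, (1,0) g=3 f=7, (1,2) g=1 f=5]; closed=[(0,1), (0,2), (1,1)]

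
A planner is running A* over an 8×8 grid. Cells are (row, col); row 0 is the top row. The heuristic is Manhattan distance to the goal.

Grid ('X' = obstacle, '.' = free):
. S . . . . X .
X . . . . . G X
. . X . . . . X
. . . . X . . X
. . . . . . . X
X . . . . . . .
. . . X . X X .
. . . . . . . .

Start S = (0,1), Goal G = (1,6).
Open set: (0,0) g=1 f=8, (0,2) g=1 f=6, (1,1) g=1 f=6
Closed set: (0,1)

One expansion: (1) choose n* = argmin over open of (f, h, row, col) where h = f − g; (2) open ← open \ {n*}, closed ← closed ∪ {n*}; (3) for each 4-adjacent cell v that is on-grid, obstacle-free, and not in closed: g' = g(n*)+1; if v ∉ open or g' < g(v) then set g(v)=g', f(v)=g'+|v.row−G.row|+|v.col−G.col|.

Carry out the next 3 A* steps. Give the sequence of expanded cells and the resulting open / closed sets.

order=[(0,2) → (0,3) → (0,4)]; open=[(0,0) g=1 f=8, (0,5) g=4 f=6, (1,1) g=1 f=6, (1,2) g=2 f=6, (1,3) g=3 f=6, (1,4) g=4 f=6]; closed=[(0,1), (0,2), (0,3), (0,4)]

step 1: expand (0,2) (f=6, h=5) → closed; open now [(0,0) g=1 f=8, (0,3) g=2 f=6, (1,1) g=1 f=6, (1,2) g=2 f=6]
step 2: expand (0,3) (f=6, h=4) → closed; open now [(0,0) g=1 f=8, (0,4) g=3 f=6, (1,1) g=1 f=6, (1,2) g=2 f=6, (1,3) g=3 f=6]
step 3: expand (0,4) (f=6, h=3) → closed; open now [(0,0) g=1 f=8, (0,5) g=4 f=6, (1,1) g=1 f=6, (1,2) g=2 f=6, (1,3) g=3 f=6, (1,4) g=4 f=6]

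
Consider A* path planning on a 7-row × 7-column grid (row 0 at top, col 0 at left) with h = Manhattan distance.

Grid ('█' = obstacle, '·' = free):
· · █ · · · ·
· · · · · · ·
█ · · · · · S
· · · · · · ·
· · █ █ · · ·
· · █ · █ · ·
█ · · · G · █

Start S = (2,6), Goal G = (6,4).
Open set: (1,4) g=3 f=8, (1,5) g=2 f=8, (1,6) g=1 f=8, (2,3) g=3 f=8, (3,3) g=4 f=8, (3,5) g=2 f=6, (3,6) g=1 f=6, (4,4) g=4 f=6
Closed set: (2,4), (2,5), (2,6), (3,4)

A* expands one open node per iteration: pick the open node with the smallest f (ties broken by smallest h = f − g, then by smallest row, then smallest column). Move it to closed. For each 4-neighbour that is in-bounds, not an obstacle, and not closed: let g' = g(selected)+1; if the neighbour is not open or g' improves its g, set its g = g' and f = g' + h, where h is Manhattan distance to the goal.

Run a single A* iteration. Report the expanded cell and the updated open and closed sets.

step 1: expand (4,4) (f=6, h=2) → closed; open now [(1,4) g=3 f=8, (1,5) g=2 f=8, (1,6) g=1 f=8, (2,3) g=3 f=8, (3,3) g=4 f=8, (3,5) g=2 f=6, (3,6) g=1 f=6, (4,5) g=5 f=8]

expanded=(4,4); open=[(1,4) g=3 f=8, (1,5) g=2 f=8, (1,6) g=1 f=8, (2,3) g=3 f=8, (3,3) g=4 f=8, (3,5) g=2 f=6, (3,6) g=1 f=6, (4,5) g=5 f=8]; closed=[(2,4), (2,5), (2,6), (3,4), (4,4)]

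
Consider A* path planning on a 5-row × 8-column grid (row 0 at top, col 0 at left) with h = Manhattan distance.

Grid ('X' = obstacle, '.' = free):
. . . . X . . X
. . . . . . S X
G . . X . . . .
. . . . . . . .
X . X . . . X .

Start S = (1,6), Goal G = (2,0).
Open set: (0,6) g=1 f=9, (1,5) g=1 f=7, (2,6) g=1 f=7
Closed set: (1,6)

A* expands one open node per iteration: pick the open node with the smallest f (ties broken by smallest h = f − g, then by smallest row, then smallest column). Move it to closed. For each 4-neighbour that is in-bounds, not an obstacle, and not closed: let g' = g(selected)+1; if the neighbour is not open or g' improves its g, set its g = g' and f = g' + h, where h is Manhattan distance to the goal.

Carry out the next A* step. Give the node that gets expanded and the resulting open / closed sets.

expanded=(1,5); open=[(0,5) g=2 f=9, (0,6) g=1 f=9, (1,4) g=2 f=7, (2,5) g=2 f=7, (2,6) g=1 f=7]; closed=[(1,5), (1,6)]

step 1: expand (1,5) (f=7, h=6) → closed; open now [(0,5) g=2 f=9, (0,6) g=1 f=9, (1,4) g=2 f=7, (2,5) g=2 f=7, (2,6) g=1 f=7]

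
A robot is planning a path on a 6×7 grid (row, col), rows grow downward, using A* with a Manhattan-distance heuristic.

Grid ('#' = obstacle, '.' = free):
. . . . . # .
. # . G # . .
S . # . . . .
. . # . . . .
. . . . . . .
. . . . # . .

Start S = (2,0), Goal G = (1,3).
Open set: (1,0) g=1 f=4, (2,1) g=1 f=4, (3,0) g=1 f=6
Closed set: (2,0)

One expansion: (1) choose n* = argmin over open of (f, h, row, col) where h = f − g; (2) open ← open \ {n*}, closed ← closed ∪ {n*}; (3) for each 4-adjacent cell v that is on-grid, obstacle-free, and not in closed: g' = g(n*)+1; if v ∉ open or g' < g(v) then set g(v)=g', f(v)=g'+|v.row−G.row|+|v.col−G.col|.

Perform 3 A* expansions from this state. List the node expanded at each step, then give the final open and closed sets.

step 1: expand (1,0) (f=4, h=3) → closed; open now [(0,0) g=2 f=6, (2,1) g=1 f=4, (3,0) g=1 f=6]
step 2: expand (2,1) (f=4, h=3) → closed; open now [(0,0) g=2 f=6, (3,0) g=1 f=6, (3,1) g=2 f=6]
step 3: expand (0,0) (f=6, h=4) → closed; open now [(0,1) g=3 f=6, (3,0) g=1 f=6, (3,1) g=2 f=6]

order=[(1,0) → (2,1) → (0,0)]; open=[(0,1) g=3 f=6, (3,0) g=1 f=6, (3,1) g=2 f=6]; closed=[(0,0), (1,0), (2,0), (2,1)]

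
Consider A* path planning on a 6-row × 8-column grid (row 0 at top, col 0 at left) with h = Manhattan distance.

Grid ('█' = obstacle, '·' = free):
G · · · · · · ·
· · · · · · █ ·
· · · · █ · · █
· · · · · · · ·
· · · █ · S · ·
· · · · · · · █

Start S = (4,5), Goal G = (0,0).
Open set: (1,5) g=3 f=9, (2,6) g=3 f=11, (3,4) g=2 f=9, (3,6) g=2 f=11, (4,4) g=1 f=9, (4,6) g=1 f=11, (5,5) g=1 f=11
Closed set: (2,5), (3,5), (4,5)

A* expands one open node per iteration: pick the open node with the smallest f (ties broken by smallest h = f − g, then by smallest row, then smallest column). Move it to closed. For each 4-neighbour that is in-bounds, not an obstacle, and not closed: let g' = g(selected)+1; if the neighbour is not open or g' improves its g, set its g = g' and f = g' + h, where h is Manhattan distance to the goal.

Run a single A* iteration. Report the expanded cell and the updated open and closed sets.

expanded=(1,5); open=[(0,5) g=4 f=9, (1,4) g=4 f=9, (2,6) g=3 f=11, (3,4) g=2 f=9, (3,6) g=2 f=11, (4,4) g=1 f=9, (4,6) g=1 f=11, (5,5) g=1 f=11]; closed=[(1,5), (2,5), (3,5), (4,5)]

step 1: expand (1,5) (f=9, h=6) → closed; open now [(0,5) g=4 f=9, (1,4) g=4 f=9, (2,6) g=3 f=11, (3,4) g=2 f=9, (3,6) g=2 f=11, (4,4) g=1 f=9, (4,6) g=1 f=11, (5,5) g=1 f=11]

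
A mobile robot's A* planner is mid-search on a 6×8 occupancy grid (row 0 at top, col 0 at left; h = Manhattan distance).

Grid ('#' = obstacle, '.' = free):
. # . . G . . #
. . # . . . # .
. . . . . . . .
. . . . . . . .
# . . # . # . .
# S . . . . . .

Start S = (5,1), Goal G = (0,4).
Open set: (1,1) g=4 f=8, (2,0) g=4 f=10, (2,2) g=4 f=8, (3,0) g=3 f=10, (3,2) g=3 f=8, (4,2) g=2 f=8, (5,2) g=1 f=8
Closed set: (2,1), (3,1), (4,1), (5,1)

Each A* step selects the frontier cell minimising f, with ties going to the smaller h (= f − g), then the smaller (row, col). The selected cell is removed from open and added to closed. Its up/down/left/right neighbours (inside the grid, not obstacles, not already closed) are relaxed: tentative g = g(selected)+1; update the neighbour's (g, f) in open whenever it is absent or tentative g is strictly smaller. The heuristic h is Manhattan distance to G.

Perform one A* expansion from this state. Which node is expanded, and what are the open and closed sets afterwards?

step 1: expand (1,1) (f=8, h=4) → closed; open now [(1,0) g=5 f=10, (2,0) g=4 f=10, (2,2) g=4 f=8, (3,0) g=3 f=10, (3,2) g=3 f=8, (4,2) g=2 f=8, (5,2) g=1 f=8]

expanded=(1,1); open=[(1,0) g=5 f=10, (2,0) g=4 f=10, (2,2) g=4 f=8, (3,0) g=3 f=10, (3,2) g=3 f=8, (4,2) g=2 f=8, (5,2) g=1 f=8]; closed=[(1,1), (2,1), (3,1), (4,1), (5,1)]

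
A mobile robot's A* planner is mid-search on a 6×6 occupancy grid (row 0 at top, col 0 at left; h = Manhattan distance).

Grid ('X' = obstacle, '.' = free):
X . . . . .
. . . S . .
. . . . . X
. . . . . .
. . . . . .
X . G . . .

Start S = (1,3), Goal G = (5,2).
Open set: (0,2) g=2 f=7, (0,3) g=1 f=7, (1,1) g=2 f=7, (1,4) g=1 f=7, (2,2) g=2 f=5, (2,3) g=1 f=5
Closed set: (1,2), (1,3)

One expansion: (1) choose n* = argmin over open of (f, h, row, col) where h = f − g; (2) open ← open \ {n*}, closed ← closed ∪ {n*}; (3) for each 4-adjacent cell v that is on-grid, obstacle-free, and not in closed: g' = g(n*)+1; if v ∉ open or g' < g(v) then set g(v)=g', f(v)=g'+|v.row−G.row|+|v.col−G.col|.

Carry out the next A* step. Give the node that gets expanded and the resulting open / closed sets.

expanded=(2,2); open=[(0,2) g=2 f=7, (0,3) g=1 f=7, (1,1) g=2 f=7, (1,4) g=1 f=7, (2,1) g=3 f=7, (2,3) g=1 f=5, (3,2) g=3 f=5]; closed=[(1,2), (1,3), (2,2)]

step 1: expand (2,2) (f=5, h=3) → closed; open now [(0,2) g=2 f=7, (0,3) g=1 f=7, (1,1) g=2 f=7, (1,4) g=1 f=7, (2,1) g=3 f=7, (2,3) g=1 f=5, (3,2) g=3 f=5]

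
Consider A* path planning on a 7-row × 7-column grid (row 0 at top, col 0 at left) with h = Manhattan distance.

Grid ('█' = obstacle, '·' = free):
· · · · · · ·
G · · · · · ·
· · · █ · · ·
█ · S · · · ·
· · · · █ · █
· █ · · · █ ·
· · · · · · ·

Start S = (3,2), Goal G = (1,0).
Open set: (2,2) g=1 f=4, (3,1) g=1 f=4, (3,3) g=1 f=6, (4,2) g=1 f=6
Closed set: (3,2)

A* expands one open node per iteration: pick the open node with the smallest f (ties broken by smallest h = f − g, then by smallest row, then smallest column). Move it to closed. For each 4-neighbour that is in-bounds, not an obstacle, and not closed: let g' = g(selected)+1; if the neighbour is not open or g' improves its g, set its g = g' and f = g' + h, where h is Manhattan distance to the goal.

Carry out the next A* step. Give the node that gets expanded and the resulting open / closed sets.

expanded=(2,2); open=[(1,2) g=2 f=4, (2,1) g=2 f=4, (3,1) g=1 f=4, (3,3) g=1 f=6, (4,2) g=1 f=6]; closed=[(2,2), (3,2)]

step 1: expand (2,2) (f=4, h=3) → closed; open now [(1,2) g=2 f=4, (2,1) g=2 f=4, (3,1) g=1 f=4, (3,3) g=1 f=6, (4,2) g=1 f=6]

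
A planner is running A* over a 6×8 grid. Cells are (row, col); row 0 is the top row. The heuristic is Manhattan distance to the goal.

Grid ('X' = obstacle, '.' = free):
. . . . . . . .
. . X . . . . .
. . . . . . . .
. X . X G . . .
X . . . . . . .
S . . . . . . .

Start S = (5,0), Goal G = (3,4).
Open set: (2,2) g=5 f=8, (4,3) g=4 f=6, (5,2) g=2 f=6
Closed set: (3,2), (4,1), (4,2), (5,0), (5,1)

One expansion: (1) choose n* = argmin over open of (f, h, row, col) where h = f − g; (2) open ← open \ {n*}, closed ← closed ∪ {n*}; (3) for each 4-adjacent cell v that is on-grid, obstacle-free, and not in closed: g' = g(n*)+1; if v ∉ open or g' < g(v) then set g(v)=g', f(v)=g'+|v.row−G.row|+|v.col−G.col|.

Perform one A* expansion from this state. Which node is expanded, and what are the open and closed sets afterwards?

step 1: expand (4,3) (f=6, h=2) → closed; open now [(2,2) g=5 f=8, (4,4) g=5 f=6, (5,2) g=2 f=6, (5,3) g=5 f=8]

expanded=(4,3); open=[(2,2) g=5 f=8, (4,4) g=5 f=6, (5,2) g=2 f=6, (5,3) g=5 f=8]; closed=[(3,2), (4,1), (4,2), (4,3), (5,0), (5,1)]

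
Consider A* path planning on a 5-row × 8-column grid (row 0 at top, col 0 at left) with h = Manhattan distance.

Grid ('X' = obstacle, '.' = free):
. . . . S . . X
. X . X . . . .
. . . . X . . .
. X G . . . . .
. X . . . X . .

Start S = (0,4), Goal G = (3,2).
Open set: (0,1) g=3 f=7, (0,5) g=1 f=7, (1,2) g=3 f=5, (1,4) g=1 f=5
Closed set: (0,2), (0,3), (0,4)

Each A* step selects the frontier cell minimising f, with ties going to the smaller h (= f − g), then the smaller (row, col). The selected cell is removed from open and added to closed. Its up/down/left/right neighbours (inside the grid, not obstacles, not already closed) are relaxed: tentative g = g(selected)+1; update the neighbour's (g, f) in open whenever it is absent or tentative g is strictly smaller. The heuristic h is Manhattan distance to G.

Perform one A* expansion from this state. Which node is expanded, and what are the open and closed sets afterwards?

step 1: expand (1,2) (f=5, h=2) → closed; open now [(0,1) g=3 f=7, (0,5) g=1 f=7, (1,4) g=1 f=5, (2,2) g=4 f=5]

expanded=(1,2); open=[(0,1) g=3 f=7, (0,5) g=1 f=7, (1,4) g=1 f=5, (2,2) g=4 f=5]; closed=[(0,2), (0,3), (0,4), (1,2)]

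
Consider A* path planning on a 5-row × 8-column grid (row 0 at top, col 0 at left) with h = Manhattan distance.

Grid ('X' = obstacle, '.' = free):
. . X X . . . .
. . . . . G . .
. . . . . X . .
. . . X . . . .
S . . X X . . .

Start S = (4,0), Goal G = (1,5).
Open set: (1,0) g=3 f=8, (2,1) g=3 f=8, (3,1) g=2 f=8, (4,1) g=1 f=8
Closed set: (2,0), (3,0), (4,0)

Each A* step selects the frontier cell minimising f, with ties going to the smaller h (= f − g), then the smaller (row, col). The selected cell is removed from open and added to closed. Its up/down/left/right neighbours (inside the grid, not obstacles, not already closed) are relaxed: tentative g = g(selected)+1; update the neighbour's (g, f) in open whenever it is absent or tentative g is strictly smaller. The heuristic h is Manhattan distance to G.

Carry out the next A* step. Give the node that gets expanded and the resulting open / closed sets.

step 1: expand (1,0) (f=8, h=5) → closed; open now [(0,0) g=4 f=10, (1,1) g=4 f=8, (2,1) g=3 f=8, (3,1) g=2 f=8, (4,1) g=1 f=8]

expanded=(1,0); open=[(0,0) g=4 f=10, (1,1) g=4 f=8, (2,1) g=3 f=8, (3,1) g=2 f=8, (4,1) g=1 f=8]; closed=[(1,0), (2,0), (3,0), (4,0)]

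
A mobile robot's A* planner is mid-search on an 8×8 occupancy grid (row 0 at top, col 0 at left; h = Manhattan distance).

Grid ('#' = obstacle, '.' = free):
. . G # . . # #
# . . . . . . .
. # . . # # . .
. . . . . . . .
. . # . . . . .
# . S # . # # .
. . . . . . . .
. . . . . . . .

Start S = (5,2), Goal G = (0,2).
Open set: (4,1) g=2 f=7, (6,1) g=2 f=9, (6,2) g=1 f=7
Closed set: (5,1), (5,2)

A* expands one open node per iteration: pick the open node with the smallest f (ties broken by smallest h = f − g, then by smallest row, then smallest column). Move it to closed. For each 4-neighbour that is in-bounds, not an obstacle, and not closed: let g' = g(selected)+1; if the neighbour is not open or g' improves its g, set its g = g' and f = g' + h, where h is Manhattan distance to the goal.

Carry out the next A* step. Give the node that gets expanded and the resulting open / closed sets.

step 1: expand (4,1) (f=7, h=5) → closed; open now [(3,1) g=3 f=7, (4,0) g=3 f=9, (6,1) g=2 f=9, (6,2) g=1 f=7]

expanded=(4,1); open=[(3,1) g=3 f=7, (4,0) g=3 f=9, (6,1) g=2 f=9, (6,2) g=1 f=7]; closed=[(4,1), (5,1), (5,2)]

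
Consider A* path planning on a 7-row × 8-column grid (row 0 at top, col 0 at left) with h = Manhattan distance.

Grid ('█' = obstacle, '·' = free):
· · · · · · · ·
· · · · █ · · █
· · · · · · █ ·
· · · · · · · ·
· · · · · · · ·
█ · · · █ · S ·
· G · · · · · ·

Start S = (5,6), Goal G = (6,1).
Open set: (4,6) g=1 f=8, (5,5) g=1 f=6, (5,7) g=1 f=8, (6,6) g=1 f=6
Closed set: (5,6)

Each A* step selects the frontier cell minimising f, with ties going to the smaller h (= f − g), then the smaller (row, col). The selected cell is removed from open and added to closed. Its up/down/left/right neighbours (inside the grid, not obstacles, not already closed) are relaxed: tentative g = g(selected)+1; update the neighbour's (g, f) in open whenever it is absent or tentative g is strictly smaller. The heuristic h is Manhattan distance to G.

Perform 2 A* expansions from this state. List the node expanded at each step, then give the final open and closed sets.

step 1: expand (5,5) (f=6, h=5) → closed; open now [(4,5) g=2 f=8, (4,6) g=1 f=8, (5,7) g=1 f=8, (6,5) g=2 f=6, (6,6) g=1 f=6]
step 2: expand (6,5) (f=6, h=4) → closed; open now [(4,5) g=2 f=8, (4,6) g=1 f=8, (5,7) g=1 f=8, (6,4) g=3 f=6, (6,6) g=1 f=6]

order=[(5,5) → (6,5)]; open=[(4,5) g=2 f=8, (4,6) g=1 f=8, (5,7) g=1 f=8, (6,4) g=3 f=6, (6,6) g=1 f=6]; closed=[(5,5), (5,6), (6,5)]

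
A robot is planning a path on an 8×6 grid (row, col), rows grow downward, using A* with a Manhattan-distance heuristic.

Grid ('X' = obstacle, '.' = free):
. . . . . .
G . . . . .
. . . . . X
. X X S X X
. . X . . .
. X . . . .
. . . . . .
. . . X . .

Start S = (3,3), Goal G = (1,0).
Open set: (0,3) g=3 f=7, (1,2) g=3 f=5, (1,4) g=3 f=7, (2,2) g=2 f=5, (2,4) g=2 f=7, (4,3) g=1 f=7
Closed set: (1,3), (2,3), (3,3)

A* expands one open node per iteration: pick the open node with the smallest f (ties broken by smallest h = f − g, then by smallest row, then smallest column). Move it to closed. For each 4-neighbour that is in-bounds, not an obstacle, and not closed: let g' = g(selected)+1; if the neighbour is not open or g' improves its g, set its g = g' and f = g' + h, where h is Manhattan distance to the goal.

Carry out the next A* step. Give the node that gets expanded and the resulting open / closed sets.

expanded=(1,2); open=[(0,2) g=4 f=7, (0,3) g=3 f=7, (1,1) g=4 f=5, (1,4) g=3 f=7, (2,2) g=2 f=5, (2,4) g=2 f=7, (4,3) g=1 f=7]; closed=[(1,2), (1,3), (2,3), (3,3)]

step 1: expand (1,2) (f=5, h=2) → closed; open now [(0,2) g=4 f=7, (0,3) g=3 f=7, (1,1) g=4 f=5, (1,4) g=3 f=7, (2,2) g=2 f=5, (2,4) g=2 f=7, (4,3) g=1 f=7]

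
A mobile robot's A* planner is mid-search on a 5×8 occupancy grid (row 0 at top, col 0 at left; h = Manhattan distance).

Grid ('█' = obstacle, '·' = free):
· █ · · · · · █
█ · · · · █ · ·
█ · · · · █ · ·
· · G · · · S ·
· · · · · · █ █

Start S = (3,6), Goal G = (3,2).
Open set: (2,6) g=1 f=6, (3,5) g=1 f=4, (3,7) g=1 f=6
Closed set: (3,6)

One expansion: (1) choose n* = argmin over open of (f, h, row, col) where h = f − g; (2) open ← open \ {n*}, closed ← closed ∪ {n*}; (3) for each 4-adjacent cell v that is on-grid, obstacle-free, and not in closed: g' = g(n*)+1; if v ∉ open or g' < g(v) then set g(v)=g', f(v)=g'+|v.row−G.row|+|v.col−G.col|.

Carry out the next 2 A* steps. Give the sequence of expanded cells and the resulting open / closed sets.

order=[(3,5) → (3,4)]; open=[(2,4) g=3 f=6, (2,6) g=1 f=6, (3,3) g=3 f=4, (3,7) g=1 f=6, (4,4) g=3 f=6, (4,5) g=2 f=6]; closed=[(3,4), (3,5), (3,6)]

step 1: expand (3,5) (f=4, h=3) → closed; open now [(2,6) g=1 f=6, (3,4) g=2 f=4, (3,7) g=1 f=6, (4,5) g=2 f=6]
step 2: expand (3,4) (f=4, h=2) → closed; open now [(2,4) g=3 f=6, (2,6) g=1 f=6, (3,3) g=3 f=4, (3,7) g=1 f=6, (4,4) g=3 f=6, (4,5) g=2 f=6]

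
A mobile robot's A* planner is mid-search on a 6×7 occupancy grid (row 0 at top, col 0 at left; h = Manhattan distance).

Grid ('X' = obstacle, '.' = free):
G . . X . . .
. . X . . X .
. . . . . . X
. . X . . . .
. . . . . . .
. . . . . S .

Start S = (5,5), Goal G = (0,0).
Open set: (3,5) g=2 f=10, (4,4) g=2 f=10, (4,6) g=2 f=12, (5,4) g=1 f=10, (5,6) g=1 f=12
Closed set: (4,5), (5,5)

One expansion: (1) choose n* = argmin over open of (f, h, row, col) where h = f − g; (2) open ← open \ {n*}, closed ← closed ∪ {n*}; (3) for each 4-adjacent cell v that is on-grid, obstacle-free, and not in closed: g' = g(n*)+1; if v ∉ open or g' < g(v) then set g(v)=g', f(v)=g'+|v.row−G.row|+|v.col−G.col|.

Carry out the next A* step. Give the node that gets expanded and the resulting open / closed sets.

expanded=(3,5); open=[(2,5) g=3 f=10, (3,4) g=3 f=10, (3,6) g=3 f=12, (4,4) g=2 f=10, (4,6) g=2 f=12, (5,4) g=1 f=10, (5,6) g=1 f=12]; closed=[(3,5), (4,5), (5,5)]

step 1: expand (3,5) (f=10, h=8) → closed; open now [(2,5) g=3 f=10, (3,4) g=3 f=10, (3,6) g=3 f=12, (4,4) g=2 f=10, (4,6) g=2 f=12, (5,4) g=1 f=10, (5,6) g=1 f=12]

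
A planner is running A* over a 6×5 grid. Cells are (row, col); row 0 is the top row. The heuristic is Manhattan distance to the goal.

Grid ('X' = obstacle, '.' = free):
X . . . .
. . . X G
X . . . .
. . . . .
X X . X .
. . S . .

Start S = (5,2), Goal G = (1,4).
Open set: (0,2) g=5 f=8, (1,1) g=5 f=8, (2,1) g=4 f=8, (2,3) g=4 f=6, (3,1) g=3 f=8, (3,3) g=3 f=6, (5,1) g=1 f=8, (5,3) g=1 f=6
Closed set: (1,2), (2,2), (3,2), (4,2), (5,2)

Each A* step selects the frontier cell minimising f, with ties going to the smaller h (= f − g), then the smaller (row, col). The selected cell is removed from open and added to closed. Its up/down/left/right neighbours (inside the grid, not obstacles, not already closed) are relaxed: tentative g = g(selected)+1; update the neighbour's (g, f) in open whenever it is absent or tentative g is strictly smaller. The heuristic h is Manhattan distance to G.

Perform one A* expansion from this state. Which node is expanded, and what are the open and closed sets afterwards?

step 1: expand (2,3) (f=6, h=2) → closed; open now [(0,2) g=5 f=8, (1,1) g=5 f=8, (2,1) g=4 f=8, (2,4) g=5 f=6, (3,1) g=3 f=8, (3,3) g=3 f=6, (5,1) g=1 f=8, (5,3) g=1 f=6]

expanded=(2,3); open=[(0,2) g=5 f=8, (1,1) g=5 f=8, (2,1) g=4 f=8, (2,4) g=5 f=6, (3,1) g=3 f=8, (3,3) g=3 f=6, (5,1) g=1 f=8, (5,3) g=1 f=6]; closed=[(1,2), (2,2), (2,3), (3,2), (4,2), (5,2)]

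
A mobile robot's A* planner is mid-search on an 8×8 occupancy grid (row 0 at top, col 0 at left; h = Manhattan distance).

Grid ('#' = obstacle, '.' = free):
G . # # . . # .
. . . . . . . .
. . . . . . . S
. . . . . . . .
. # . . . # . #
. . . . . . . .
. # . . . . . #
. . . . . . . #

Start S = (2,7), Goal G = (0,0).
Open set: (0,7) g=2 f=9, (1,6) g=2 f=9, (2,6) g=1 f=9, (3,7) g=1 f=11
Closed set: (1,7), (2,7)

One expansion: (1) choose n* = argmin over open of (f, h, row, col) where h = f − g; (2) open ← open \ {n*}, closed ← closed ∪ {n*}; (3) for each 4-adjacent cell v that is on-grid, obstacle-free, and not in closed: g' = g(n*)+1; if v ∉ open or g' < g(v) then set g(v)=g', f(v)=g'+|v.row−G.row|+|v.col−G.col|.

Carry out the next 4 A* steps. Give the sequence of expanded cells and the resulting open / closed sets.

order=[(0,7) → (1,6) → (1,5) → (0,5)]; open=[(0,4) g=5 f=9, (1,4) g=4 f=9, (2,5) g=4 f=11, (2,6) g=1 f=9, (3,7) g=1 f=11]; closed=[(0,5), (0,7), (1,5), (1,6), (1,7), (2,7)]

step 1: expand (0,7) (f=9, h=7) → closed; open now [(1,6) g=2 f=9, (2,6) g=1 f=9, (3,7) g=1 f=11]
step 2: expand (1,6) (f=9, h=7) → closed; open now [(1,5) g=3 f=9, (2,6) g=1 f=9, (3,7) g=1 f=11]
step 3: expand (1,5) (f=9, h=6) → closed; open now [(0,5) g=4 f=9, (1,4) g=4 f=9, (2,5) g=4 f=11, (2,6) g=1 f=9, (3,7) g=1 f=11]
step 4: expand (0,5) (f=9, h=5) → closed; open now [(0,4) g=5 f=9, (1,4) g=4 f=9, (2,5) g=4 f=11, (2,6) g=1 f=9, (3,7) g=1 f=11]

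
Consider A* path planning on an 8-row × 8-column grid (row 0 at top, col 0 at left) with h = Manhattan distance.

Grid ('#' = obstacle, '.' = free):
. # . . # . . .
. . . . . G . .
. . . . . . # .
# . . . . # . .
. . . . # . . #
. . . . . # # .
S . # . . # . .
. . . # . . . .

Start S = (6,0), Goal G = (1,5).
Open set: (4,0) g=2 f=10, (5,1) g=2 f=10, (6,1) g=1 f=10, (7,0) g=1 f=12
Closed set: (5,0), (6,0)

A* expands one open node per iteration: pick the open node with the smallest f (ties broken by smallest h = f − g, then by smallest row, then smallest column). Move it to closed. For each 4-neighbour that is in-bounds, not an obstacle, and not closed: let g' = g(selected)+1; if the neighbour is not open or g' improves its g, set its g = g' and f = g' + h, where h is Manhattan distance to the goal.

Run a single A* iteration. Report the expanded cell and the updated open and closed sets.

step 1: expand (4,0) (f=10, h=8) → closed; open now [(4,1) g=3 f=10, (5,1) g=2 f=10, (6,1) g=1 f=10, (7,0) g=1 f=12]

expanded=(4,0); open=[(4,1) g=3 f=10, (5,1) g=2 f=10, (6,1) g=1 f=10, (7,0) g=1 f=12]; closed=[(4,0), (5,0), (6,0)]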